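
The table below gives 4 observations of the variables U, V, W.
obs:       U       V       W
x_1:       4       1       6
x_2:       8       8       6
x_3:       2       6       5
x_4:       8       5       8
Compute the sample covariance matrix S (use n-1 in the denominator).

Step 1 — column means:
  mean(U) = (4 + 8 + 2 + 8) / 4 = 22/4 = 5.5
  mean(V) = (1 + 8 + 6 + 5) / 4 = 20/4 = 5
  mean(W) = (6 + 6 + 5 + 8) / 4 = 25/4 = 6.25

Step 2 — sample covariance S[i,j] = (1/(n-1)) · Σ_k (x_{k,i} - mean_i) · (x_{k,j} - mean_j), with n-1 = 3.
  S[U,U] = ((-1.5)·(-1.5) + (2.5)·(2.5) + (-3.5)·(-3.5) + (2.5)·(2.5)) / 3 = 27/3 = 9
  S[U,V] = ((-1.5)·(-4) + (2.5)·(3) + (-3.5)·(1) + (2.5)·(0)) / 3 = 10/3 = 3.3333
  S[U,W] = ((-1.5)·(-0.25) + (2.5)·(-0.25) + (-3.5)·(-1.25) + (2.5)·(1.75)) / 3 = 8.5/3 = 2.8333
  S[V,V] = ((-4)·(-4) + (3)·(3) + (1)·(1) + (0)·(0)) / 3 = 26/3 = 8.6667
  S[V,W] = ((-4)·(-0.25) + (3)·(-0.25) + (1)·(-1.25) + (0)·(1.75)) / 3 = -1/3 = -0.3333
  S[W,W] = ((-0.25)·(-0.25) + (-0.25)·(-0.25) + (-1.25)·(-1.25) + (1.75)·(1.75)) / 3 = 4.75/3 = 1.5833

S is symmetric (S[j,i] = S[i,j]). Assembling:

S = [[9, 3.3333, 2.8333],
 [3.3333, 8.6667, -0.3333],
 [2.8333, -0.3333, 1.5833]]


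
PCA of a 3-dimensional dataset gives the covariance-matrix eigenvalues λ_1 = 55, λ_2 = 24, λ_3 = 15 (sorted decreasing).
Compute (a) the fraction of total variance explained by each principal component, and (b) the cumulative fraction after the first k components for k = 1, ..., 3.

Step 1 — total variance = trace(Sigma) = Σ λ_i = 55 + 24 + 15 = 94.

Step 2 — fraction explained by component i = λ_i / Σ λ:
  PC1: 55/94 = 0.5851
  PC2: 24/94 = 0.2553
  PC3: 15/94 = 0.1596

Step 3 — cumulative fraction after k components = (λ_1 + ... + λ_k) / Σ λ:
  k = 1: 55/94 = 0.5851
  k = 2: (55 + 24)/94 = 79/94 = 0.8404
  k = 3: (55 + 24 + 15)/94 = 94/94 = 1

Summary (fraction, with percent):

explained: PC1 0.5851 (58.51%), PC2 0.2553 (25.53%), PC3 0.1596 (15.96%);  cumulative: 0.5851, 0.8404, 1


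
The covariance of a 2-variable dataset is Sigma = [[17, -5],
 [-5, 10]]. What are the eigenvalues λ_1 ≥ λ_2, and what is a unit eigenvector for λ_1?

Step 1 — characteristic polynomial of 2×2 Sigma:
  det(Sigma - λI) = λ² - trace · λ + det = 0.
  trace = 17 + 10 = 27, det = 17·10 - (-5)² = 145.
Step 2 — discriminant:
  Δ = trace² - 4·det = 729 - 580 = 149.
Step 3 — eigenvalues:
  λ = (trace ± √Δ)/2 = (27 ± 12.2066)/2,
  λ_1 = 19.6033,  λ_2 = 7.3967.

Step 4 — unit eigenvector for λ_1: solve (Sigma - λ_1 I)v = 0. First row:
  (17 - 19.6033)·v_x + (-5)·v_y = 0, i.e. (-2.6033)·v_x + (-5)·v_y = 0,
  so v ∝ (b, λ_1 - a) = (-5, 2.6033); multiply by -1 so the first entry is positive: u = (5, -2.6033).
  ||u|| = √((5)² + (-2.6033)²) = √(31.7771) ≈ 5.6371,
  v_1 = u/||u|| ≈ (0.887, -0.4618) (||v_1|| = 1).

λ_1 = 19.6033,  λ_2 = 7.3967;  v_1 ≈ (0.887, -0.4618)


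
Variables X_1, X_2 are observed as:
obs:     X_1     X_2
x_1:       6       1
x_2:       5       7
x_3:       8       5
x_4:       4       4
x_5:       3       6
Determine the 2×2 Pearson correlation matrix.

Step 1 — column means:
  mean(X_1) = (6 + 5 + 8 + 4 + 3) / 5 = 26/5 = 5.2
  mean(X_2) = (1 + 7 + 5 + 4 + 6) / 5 = 23/5 = 4.6

Step 2 — sample variances and covariances s[i,j] = (1/(n-1)) · Σ_k (x_{k,i} - mean_i) · (x_{k,j} - mean_j), with n-1 = 4:
  s[X_1,X_1] = ((0.8)·(0.8) + (-0.2)·(-0.2) + (2.8)·(2.8) + (-1.2)·(-1.2) + (-2.2)·(-2.2)) / 4 = 14.8/4 = 3.7
  s[X_1,X_2] = ((0.8)·(-3.6) + (-0.2)·(2.4) + (2.8)·(0.4) + (-1.2)·(-0.6) + (-2.2)·(1.4)) / 4 = -4.6/4 = -1.15
  s[X_2,X_2] = ((-3.6)·(-3.6) + (2.4)·(2.4) + (0.4)·(0.4) + (-0.6)·(-0.6) + (1.4)·(1.4)) / 4 = 21.2/4 = 5.3
  Sample standard deviations s_i = √(s[i,i]):
  s(X_1) = √(3.7) = 1.9235
  s(X_2) = √(5.3) = 2.3022

Step 3 — r_{ij} = s_{ij} / (s_i · s_j):
  r[X_1,X_1] = 1 (diagonal).
  r[X_1,X_2] = -1.15 / (1.9235 · 2.3022) = -1.15 / 4.4283 = -0.2597
  r[X_2,X_2] = 1 (diagonal).

R is symmetric with unit diagonal. Assembling:

R = [[1, -0.2597],
 [-0.2597, 1]]


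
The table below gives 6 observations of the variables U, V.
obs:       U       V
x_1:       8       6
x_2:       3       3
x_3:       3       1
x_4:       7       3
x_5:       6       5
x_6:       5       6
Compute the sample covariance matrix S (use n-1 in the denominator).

Step 1 — column means:
  mean(U) = (8 + 3 + 3 + 7 + 6 + 5) / 6 = 32/6 = 5.3333
  mean(V) = (6 + 3 + 1 + 3 + 5 + 6) / 6 = 24/6 = 4

Step 2 — sample covariance S[i,j] = (1/(n-1)) · Σ_k (x_{k,i} - mean_i) · (x_{k,j} - mean_j), with n-1 = 5.
  S[U,U] = ((2.6667)·(2.6667) + (-2.3333)·(-2.3333) + (-2.3333)·(-2.3333) + (1.6667)·(1.6667) + (0.6667)·(0.6667) + (-0.3333)·(-0.3333)) / 5 = 21.3333/5 = 4.2667
  S[U,V] = ((2.6667)·(2) + (-2.3333)·(-1) + (-2.3333)·(-3) + (1.6667)·(-1) + (0.6667)·(1) + (-0.3333)·(2)) / 5 = 13/5 = 2.6
  S[V,V] = ((2)·(2) + (-1)·(-1) + (-3)·(-3) + (-1)·(-1) + (1)·(1) + (2)·(2)) / 5 = 20/5 = 4

S is symmetric (S[j,i] = S[i,j]). Assembling:

S = [[4.2667, 2.6],
 [2.6, 4]]


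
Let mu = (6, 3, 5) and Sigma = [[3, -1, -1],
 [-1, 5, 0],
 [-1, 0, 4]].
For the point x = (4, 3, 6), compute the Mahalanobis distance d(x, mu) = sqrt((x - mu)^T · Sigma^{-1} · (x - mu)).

Step 1 — centre the observation: (x - mu) = (-2, 0, 1).

Step 2 — invert Sigma (cofactor / det for 3×3, or solve directly):
  Sigma^{-1} = [[0.3922, 0.0784, 0.098],
 [0.0784, 0.2157, 0.0196],
 [0.098, 0.0196, 0.2745]].

Step 3 — form the quadratic (x - mu)^T · Sigma^{-1} · (x - mu):
  Sigma^{-1} · (x - mu) = (-0.6863, -0.1373, 0.0784).
  (x - mu)^T · [Sigma^{-1} · (x - mu)] = (-2)·(-0.6863) + (0)·(-0.1373) + (1)·(0.0784) = 1.451.

Step 4 — take square root: d = √(1.451) ≈ 1.2046.

d(x, mu) = √(1.451) ≈ 1.2046


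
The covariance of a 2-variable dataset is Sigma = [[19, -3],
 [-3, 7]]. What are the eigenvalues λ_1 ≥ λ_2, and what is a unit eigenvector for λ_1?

Step 1 — characteristic polynomial of 2×2 Sigma:
  det(Sigma - λI) = λ² - trace · λ + det = 0.
  trace = 19 + 7 = 26, det = 19·7 - (-3)² = 124.
Step 2 — discriminant:
  Δ = trace² - 4·det = 676 - 496 = 180.
Step 3 — eigenvalues:
  λ = (trace ± √Δ)/2 = (26 ± 13.4164)/2,
  λ_1 = 19.7082,  λ_2 = 6.2918.

Step 4 — unit eigenvector for λ_1: solve (Sigma - λ_1 I)v = 0. First row:
  (19 - 19.7082)·v_x + (-3)·v_y = 0, i.e. (-0.7082)·v_x + (-3)·v_y = 0,
  so v ∝ (b, λ_1 - a) = (-3, 0.7082); multiply by -1 so the first entry is positive: u = (3, -0.7082).
  ||u|| = √((3)² + (-0.7082)²) = √(9.5016) ≈ 3.0825,
  v_1 = u/||u|| ≈ (0.9732, -0.2298) (||v_1|| = 1).

λ_1 = 19.7082,  λ_2 = 6.2918;  v_1 ≈ (0.9732, -0.2298)


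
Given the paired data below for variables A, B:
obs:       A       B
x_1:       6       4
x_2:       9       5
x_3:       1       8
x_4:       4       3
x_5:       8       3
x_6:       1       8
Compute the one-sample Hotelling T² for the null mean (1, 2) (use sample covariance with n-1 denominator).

Step 1 — sample mean vector:
  mean(A) = (6 + 9 + 1 + 4 + 8 + 1) / 6 = 29/6 = 4.8333
  mean(B) = (4 + 5 + 8 + 3 + 3 + 8) / 6 = 31/6 = 5.1667
  x̄ = (4.8333, 5.1667),  deviation x̄ - mu_0 = (4.8333, 5.1667) - (1, 2) = (3.8333, 3.1667).

Step 2 — sample covariance matrix, S[i,j] = (1/(n-1)) · Σ_k (x_{k,i} - mean_i) · (x_{k,j} - mean_j), divisor n-1 = 5:
  S[A,A] = ((1.1667)·(1.1667) + (4.1667)·(4.1667) + (-3.8333)·(-3.8333) + (-0.8333)·(-0.8333) + (3.1667)·(3.1667) + (-3.8333)·(-3.8333)) / 5 = 58.8333/5 = 11.7667
  S[A,B] = ((1.1667)·(-1.1667) + (4.1667)·(-0.1667) + (-3.8333)·(2.8333) + (-0.8333)·(-2.1667) + (3.1667)·(-2.1667) + (-3.8333)·(2.8333)) / 5 = -28.8333/5 = -5.7667
  S[B,B] = ((-1.1667)·(-1.1667) + (-0.1667)·(-0.1667) + (2.8333)·(2.8333) + (-2.1667)·(-2.1667) + (-2.1667)·(-2.1667) + (2.8333)·(2.8333)) / 5 = 26.8333/5 = 5.3667
  S = [[11.7667, -5.7667],
 [-5.7667, 5.3667]].

Step 3 — invert S. det(S) = 11.7667·5.3667 - (-5.7667)² = 29.8933.
  S^{-1} = (1/det) · [[d, -b], [-b, a]] = [[0.1795, 0.1929],
 [0.1929, 0.3936]].

Step 4 — quadratic form (x̄ - mu_0)^T · S^{-1} · (x̄ - mu_0):
  S^{-1} · (x̄ - mu_0) = (1.2991, 1.986),
  (x̄ - mu_0)^T · [...] = (3.8333)·(1.2991) + (3.1667)·(1.986) = 11.2686.

Step 5 — scale by n: T² = 6 · 11.2686 = 67.6115.

T² ≈ 67.6115


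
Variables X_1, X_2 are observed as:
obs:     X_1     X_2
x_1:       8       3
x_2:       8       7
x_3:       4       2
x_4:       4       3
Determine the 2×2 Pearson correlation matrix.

Step 1 — column means:
  mean(X_1) = (8 + 8 + 4 + 4) / 4 = 24/4 = 6
  mean(X_2) = (3 + 7 + 2 + 3) / 4 = 15/4 = 3.75

Step 2 — sample variances and covariances s[i,j] = (1/(n-1)) · Σ_k (x_{k,i} - mean_i) · (x_{k,j} - mean_j), with n-1 = 3:
  s[X_1,X_1] = ((2)·(2) + (2)·(2) + (-2)·(-2) + (-2)·(-2)) / 3 = 16/3 = 5.3333
  s[X_1,X_2] = ((2)·(-0.75) + (2)·(3.25) + (-2)·(-1.75) + (-2)·(-0.75)) / 3 = 10/3 = 3.3333
  s[X_2,X_2] = ((-0.75)·(-0.75) + (3.25)·(3.25) + (-1.75)·(-1.75) + (-0.75)·(-0.75)) / 3 = 14.75/3 = 4.9167
  Sample standard deviations s_i = √(s[i,i]):
  s(X_1) = √(5.3333) = 2.3094
  s(X_2) = √(4.9167) = 2.2174

Step 3 — r_{ij} = s_{ij} / (s_i · s_j):
  r[X_1,X_1] = 1 (diagonal).
  r[X_1,X_2] = 3.3333 / (2.3094 · 2.2174) = 3.3333 / 5.1208 = 0.6509
  r[X_2,X_2] = 1 (diagonal).

R is symmetric with unit diagonal. Assembling:

R = [[1, 0.6509],
 [0.6509, 1]]


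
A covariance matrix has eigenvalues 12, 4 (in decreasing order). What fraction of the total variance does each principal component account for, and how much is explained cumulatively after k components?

Step 1 — total variance = trace(Sigma) = Σ λ_i = 12 + 4 = 16.

Step 2 — fraction explained by component i = λ_i / Σ λ:
  PC1: 12/16 = 0.75
  PC2: 4/16 = 0.25

Step 3 — cumulative fraction after k components = (λ_1 + ... + λ_k) / Σ λ:
  k = 1: 12/16 = 0.75
  k = 2: (12 + 4)/16 = 16/16 = 1

Summary (fraction, with percent):

explained: PC1 0.75 (75%), PC2 0.25 (25%);  cumulative: 0.75, 1


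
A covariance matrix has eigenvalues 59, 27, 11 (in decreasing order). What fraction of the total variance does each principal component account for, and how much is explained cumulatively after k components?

Step 1 — total variance = trace(Sigma) = Σ λ_i = 59 + 27 + 11 = 97.

Step 2 — fraction explained by component i = λ_i / Σ λ:
  PC1: 59/97 = 0.6082
  PC2: 27/97 = 0.2784
  PC3: 11/97 = 0.1134

Step 3 — cumulative fraction after k components = (λ_1 + ... + λ_k) / Σ λ:
  k = 1: 59/97 = 0.6082
  k = 2: (59 + 27)/97 = 86/97 = 0.8866
  k = 3: (59 + 27 + 11)/97 = 97/97 = 1

Summary (fraction, with percent):

explained: PC1 0.6082 (60.82%), PC2 0.2784 (27.84%), PC3 0.1134 (11.34%);  cumulative: 0.6082, 0.8866, 1


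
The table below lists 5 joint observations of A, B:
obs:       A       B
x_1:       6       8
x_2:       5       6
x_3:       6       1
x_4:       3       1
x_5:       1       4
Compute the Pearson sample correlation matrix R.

Step 1 — column means:
  mean(A) = (6 + 5 + 6 + 3 + 1) / 5 = 21/5 = 4.2
  mean(B) = (8 + 6 + 1 + 1 + 4) / 5 = 20/5 = 4

Step 2 — sample variances and covariances s[i,j] = (1/(n-1)) · Σ_k (x_{k,i} - mean_i) · (x_{k,j} - mean_j), with n-1 = 4:
  s[A,A] = ((1.8)·(1.8) + (0.8)·(0.8) + (1.8)·(1.8) + (-1.2)·(-1.2) + (-3.2)·(-3.2)) / 4 = 18.8/4 = 4.7
  s[A,B] = ((1.8)·(4) + (0.8)·(2) + (1.8)·(-3) + (-1.2)·(-3) + (-3.2)·(0)) / 4 = 7/4 = 1.75
  s[B,B] = ((4)·(4) + (2)·(2) + (-3)·(-3) + (-3)·(-3) + (0)·(0)) / 4 = 38/4 = 9.5
  Sample standard deviations s_i = √(s[i,i]):
  s(A) = √(4.7) = 2.1679
  s(B) = √(9.5) = 3.0822

Step 3 — r_{ij} = s_{ij} / (s_i · s_j):
  r[A,A] = 1 (diagonal).
  r[A,B] = 1.75 / (2.1679 · 3.0822) = 1.75 / 6.6821 = 0.2619
  r[B,B] = 1 (diagonal).

R is symmetric with unit diagonal. Assembling:

R = [[1, 0.2619],
 [0.2619, 1]]


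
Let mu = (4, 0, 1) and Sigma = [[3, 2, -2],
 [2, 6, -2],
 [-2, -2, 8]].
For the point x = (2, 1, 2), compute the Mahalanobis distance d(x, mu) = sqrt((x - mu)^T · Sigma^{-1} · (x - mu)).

Step 1 — centre the observation: (x - mu) = (-2, 1, 1).

Step 2 — invert Sigma (cofactor / det for 3×3, or solve directly):
  Sigma^{-1} = [[0.4783, -0.1304, 0.087],
 [-0.1304, 0.2174, 0.0217],
 [0.087, 0.0217, 0.1522]].

Step 3 — form the quadratic (x - mu)^T · Sigma^{-1} · (x - mu):
  Sigma^{-1} · (x - mu) = (-1, 0.5, 0).
  (x - mu)^T · [Sigma^{-1} · (x - mu)] = (-2)·(-1) + (1)·(0.5) + (1)·(0) = 2.5.

Step 4 — take square root: d = √(2.5) ≈ 1.5811.

d(x, mu) = √(2.5) ≈ 1.5811


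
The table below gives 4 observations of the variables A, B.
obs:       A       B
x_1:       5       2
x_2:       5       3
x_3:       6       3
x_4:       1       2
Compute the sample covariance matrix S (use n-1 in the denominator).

Step 1 — column means:
  mean(A) = (5 + 5 + 6 + 1) / 4 = 17/4 = 4.25
  mean(B) = (2 + 3 + 3 + 2) / 4 = 10/4 = 2.5

Step 2 — sample covariance S[i,j] = (1/(n-1)) · Σ_k (x_{k,i} - mean_i) · (x_{k,j} - mean_j), with n-1 = 3.
  S[A,A] = ((0.75)·(0.75) + (0.75)·(0.75) + (1.75)·(1.75) + (-3.25)·(-3.25)) / 3 = 14.75/3 = 4.9167
  S[A,B] = ((0.75)·(-0.5) + (0.75)·(0.5) + (1.75)·(0.5) + (-3.25)·(-0.5)) / 3 = 2.5/3 = 0.8333
  S[B,B] = ((-0.5)·(-0.5) + (0.5)·(0.5) + (0.5)·(0.5) + (-0.5)·(-0.5)) / 3 = 1/3 = 0.3333

S is symmetric (S[j,i] = S[i,j]). Assembling:

S = [[4.9167, 0.8333],
 [0.8333, 0.3333]]


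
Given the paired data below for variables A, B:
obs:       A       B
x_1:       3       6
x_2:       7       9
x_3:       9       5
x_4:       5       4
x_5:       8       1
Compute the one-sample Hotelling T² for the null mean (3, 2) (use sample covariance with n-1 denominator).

Step 1 — sample mean vector:
  mean(A) = (3 + 7 + 9 + 5 + 8) / 5 = 32/5 = 6.4
  mean(B) = (6 + 9 + 5 + 4 + 1) / 5 = 25/5 = 5
  x̄ = (6.4, 5),  deviation x̄ - mu_0 = (6.4, 5) - (3, 2) = (3.4, 3).

Step 2 — sample covariance matrix, S[i,j] = (1/(n-1)) · Σ_k (x_{k,i} - mean_i) · (x_{k,j} - mean_j), divisor n-1 = 4:
  S[A,A] = ((-3.4)·(-3.4) + (0.6)·(0.6) + (2.6)·(2.6) + (-1.4)·(-1.4) + (1.6)·(1.6)) / 4 = 23.2/4 = 5.8
  S[A,B] = ((-3.4)·(1) + (0.6)·(4) + (2.6)·(0) + (-1.4)·(-1) + (1.6)·(-4)) / 4 = -6/4 = -1.5
  S[B,B] = ((1)·(1) + (4)·(4) + (0)·(0) + (-1)·(-1) + (-4)·(-4)) / 4 = 34/4 = 8.5
  S = [[5.8, -1.5],
 [-1.5, 8.5]].

Step 3 — invert S. det(S) = 5.8·8.5 - (-1.5)² = 47.05.
  S^{-1} = (1/det) · [[d, -b], [-b, a]] = [[0.1807, 0.0319],
 [0.0319, 0.1233]].

Step 4 — quadratic form (x̄ - mu_0)^T · S^{-1} · (x̄ - mu_0):
  S^{-1} · (x̄ - mu_0) = (0.7099, 0.4782),
  (x̄ - mu_0)^T · [...] = (3.4)·(0.7099) + (3)·(0.4782) = 3.8482.

Step 5 — scale by n: T² = 5 · 3.8482 = 19.2412.

T² ≈ 19.2412


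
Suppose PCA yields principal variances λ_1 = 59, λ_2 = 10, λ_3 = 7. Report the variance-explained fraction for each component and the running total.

Step 1 — total variance = trace(Sigma) = Σ λ_i = 59 + 10 + 7 = 76.

Step 2 — fraction explained by component i = λ_i / Σ λ:
  PC1: 59/76 = 0.7763
  PC2: 10/76 = 0.1316
  PC3: 7/76 = 0.0921

Step 3 — cumulative fraction after k components = (λ_1 + ... + λ_k) / Σ λ:
  k = 1: 59/76 = 0.7763
  k = 2: (59 + 10)/76 = 69/76 = 0.9079
  k = 3: (59 + 10 + 7)/76 = 76/76 = 1

Summary (fraction, with percent):

explained: PC1 0.7763 (77.63%), PC2 0.1316 (13.16%), PC3 0.0921 (9.21%);  cumulative: 0.7763, 0.9079, 1


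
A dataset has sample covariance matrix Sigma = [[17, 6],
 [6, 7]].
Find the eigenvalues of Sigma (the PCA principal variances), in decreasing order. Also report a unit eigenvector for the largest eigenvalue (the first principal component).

Step 1 — characteristic polynomial of 2×2 Sigma:
  det(Sigma - λI) = λ² - trace · λ + det = 0.
  trace = 17 + 7 = 24, det = 17·7 - (6)² = 83.
Step 2 — discriminant:
  Δ = trace² - 4·det = 576 - 332 = 244.
Step 3 — eigenvalues:
  λ = (trace ± √Δ)/2 = (24 ± 15.6205)/2,
  λ_1 = 19.8102,  λ_2 = 4.1898.

Step 4 — unit eigenvector for λ_1: solve (Sigma - λ_1 I)v = 0. First row:
  (17 - 19.8102)·v_x + (6)·v_y = 0, i.e. (-2.8102)·v_x + (6)·v_y = 0,
  so v ∝ (b, λ_1 - a) = (6, 2.8102) = u.
  ||u|| = √((6)² + (2.8102)²) = √(43.8975) ≈ 6.6255,
  v_1 = u/||u|| ≈ (0.9056, 0.4242) (||v_1|| = 1).

λ_1 = 19.8102,  λ_2 = 4.1898;  v_1 ≈ (0.9056, 0.4242)


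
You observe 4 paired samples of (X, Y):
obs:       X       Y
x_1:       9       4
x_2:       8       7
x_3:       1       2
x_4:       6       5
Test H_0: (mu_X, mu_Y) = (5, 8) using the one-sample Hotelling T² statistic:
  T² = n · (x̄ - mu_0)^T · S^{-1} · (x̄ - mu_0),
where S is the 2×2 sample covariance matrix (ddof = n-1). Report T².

Step 1 — sample mean vector:
  mean(X) = (9 + 8 + 1 + 6) / 4 = 24/4 = 6
  mean(Y) = (4 + 7 + 2 + 5) / 4 = 18/4 = 4.5
  x̄ = (6, 4.5),  deviation x̄ - mu_0 = (6, 4.5) - (5, 8) = (1, -3.5).

Step 2 — sample covariance matrix, S[i,j] = (1/(n-1)) · Σ_k (x_{k,i} - mean_i) · (x_{k,j} - mean_j), divisor n-1 = 3:
  S[X,X] = ((3)·(3) + (2)·(2) + (-5)·(-5) + (0)·(0)) / 3 = 38/3 = 12.6667
  S[X,Y] = ((3)·(-0.5) + (2)·(2.5) + (-5)·(-2.5) + (0)·(0.5)) / 3 = 16/3 = 5.3333
  S[Y,Y] = ((-0.5)·(-0.5) + (2.5)·(2.5) + (-2.5)·(-2.5) + (0.5)·(0.5)) / 3 = 13/3 = 4.3333
  S = [[12.6667, 5.3333],
 [5.3333, 4.3333]].

Step 3 — invert S. det(S) = 12.6667·4.3333 - (5.3333)² = 26.4444.
  S^{-1} = (1/det) · [[d, -b], [-b, a]] = [[0.1639, -0.2017],
 [-0.2017, 0.479]].

Step 4 — quadratic form (x̄ - mu_0)^T · S^{-1} · (x̄ - mu_0):
  S^{-1} · (x̄ - mu_0) = (0.8697, -1.8782),
  (x̄ - mu_0)^T · [...] = (1)·(0.8697) + (-3.5)·(-1.8782) = 7.4433.

Step 5 — scale by n: T² = 4 · 7.4433 = 29.7731.

T² ≈ 29.7731


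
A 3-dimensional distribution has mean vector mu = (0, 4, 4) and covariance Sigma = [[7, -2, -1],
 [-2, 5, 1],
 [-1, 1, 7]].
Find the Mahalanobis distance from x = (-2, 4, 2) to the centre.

Step 1 — centre the observation: (x - mu) = (-2, 0, -2).

Step 2 — invert Sigma (cofactor / det for 3×3, or solve directly):
  Sigma^{-1} = [[0.1627, 0.0622, 0.0144],
 [0.0622, 0.2297, -0.0239],
 [0.0144, -0.0239, 0.1483]].

Step 3 — form the quadratic (x - mu)^T · Sigma^{-1} · (x - mu):
  Sigma^{-1} · (x - mu) = (-0.3541, -0.0766, -0.3254).
  (x - mu)^T · [Sigma^{-1} · (x - mu)] = (-2)·(-0.3541) + (0)·(-0.0766) + (-2)·(-0.3254) = 1.3589.

Step 4 — take square root: d = √(1.3589) ≈ 1.1657.

d(x, mu) = √(1.3589) ≈ 1.1657


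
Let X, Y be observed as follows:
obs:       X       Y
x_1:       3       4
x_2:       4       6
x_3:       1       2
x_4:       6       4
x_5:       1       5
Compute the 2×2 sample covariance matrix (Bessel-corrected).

Step 1 — column means:
  mean(X) = (3 + 4 + 1 + 6 + 1) / 5 = 15/5 = 3
  mean(Y) = (4 + 6 + 2 + 4 + 5) / 5 = 21/5 = 4.2

Step 2 — sample covariance S[i,j] = (1/(n-1)) · Σ_k (x_{k,i} - mean_i) · (x_{k,j} - mean_j), with n-1 = 4.
  S[X,X] = ((0)·(0) + (1)·(1) + (-2)·(-2) + (3)·(3) + (-2)·(-2)) / 4 = 18/4 = 4.5
  S[X,Y] = ((0)·(-0.2) + (1)·(1.8) + (-2)·(-2.2) + (3)·(-0.2) + (-2)·(0.8)) / 4 = 4/4 = 1
  S[Y,Y] = ((-0.2)·(-0.2) + (1.8)·(1.8) + (-2.2)·(-2.2) + (-0.2)·(-0.2) + (0.8)·(0.8)) / 4 = 8.8/4 = 2.2

S is symmetric (S[j,i] = S[i,j]). Assembling:

S = [[4.5, 1],
 [1, 2.2]]


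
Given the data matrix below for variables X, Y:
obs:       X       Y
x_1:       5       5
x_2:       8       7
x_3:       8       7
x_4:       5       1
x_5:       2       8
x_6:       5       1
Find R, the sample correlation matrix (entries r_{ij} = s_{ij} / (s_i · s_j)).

Step 1 — column means:
  mean(X) = (5 + 8 + 8 + 5 + 2 + 5) / 6 = 33/6 = 5.5
  mean(Y) = (5 + 7 + 7 + 1 + 8 + 1) / 6 = 29/6 = 4.8333

Step 2 — sample variances and covariances s[i,j] = (1/(n-1)) · Σ_k (x_{k,i} - mean_i) · (x_{k,j} - mean_j), with n-1 = 5:
  s[X,X] = ((-0.5)·(-0.5) + (2.5)·(2.5) + (2.5)·(2.5) + (-0.5)·(-0.5) + (-3.5)·(-3.5) + (-0.5)·(-0.5)) / 5 = 25.5/5 = 5.1
  s[X,Y] = ((-0.5)·(0.1667) + (2.5)·(2.1667) + (2.5)·(2.1667) + (-0.5)·(-3.8333) + (-3.5)·(3.1667) + (-0.5)·(-3.8333)) / 5 = 3.5/5 = 0.7
  s[Y,Y] = ((0.1667)·(0.1667) + (2.1667)·(2.1667) + (2.1667)·(2.1667) + (-3.8333)·(-3.8333) + (3.1667)·(3.1667) + (-3.8333)·(-3.8333)) / 5 = 48.8333/5 = 9.7667
  Sample standard deviations s_i = √(s[i,i]):
  s(X) = √(5.1) = 2.2583
  s(Y) = √(9.7667) = 3.1252

Step 3 — r_{ij} = s_{ij} / (s_i · s_j):
  r[X,X] = 1 (diagonal).
  r[X,Y] = 0.7 / (2.2583 · 3.1252) = 0.7 / 7.0576 = 0.0992
  r[Y,Y] = 1 (diagonal).

R is symmetric with unit diagonal. Assembling:

R = [[1, 0.0992],
 [0.0992, 1]]


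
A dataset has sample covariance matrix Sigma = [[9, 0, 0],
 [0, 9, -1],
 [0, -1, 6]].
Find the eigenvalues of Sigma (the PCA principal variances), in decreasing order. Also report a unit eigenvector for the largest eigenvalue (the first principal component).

Step 1 — characteristic polynomial p(λ) = det(λI - Sigma) = λ³ - tr·λ² + c_1·λ - det, where tr = trace, c_1 = sum of the principal 2×2 minors, det = det(Sigma):
  tr = 9 + 9 + 6 = 24,
  c_1 = (9·9 - (0)²) + (9·6 - (0)²) + (9·6 - (-1)²) = 81 + 54 + 53 = 188,
  det = 9·(9·6 - (-1)²) - (0)·((0)·6 - (-1)·(0)) + (0)·((0)·(-1) - 9·(0)) = 9·(53) - (0)·(0) + (0)·(0) = 477.
  So p(λ) = λ³ - 24λ² + 188λ - 477.
Step 2 — look for an integer root (rational root theorem: any rational root is an integer divisor of 477). Testing λ = 9:
  p(9) = 729 - 1944 + 1692 - 477 = 0  ✓
  Dividing out (λ - 9): p(λ) = (λ - 9)(λ² - 15λ + 53).
Step 3 — remaining eigenvalues from the quadratic λ² - 15λ + 53 = 0:
  Δ = 15² - 4·53 = 225 - 212 = 13,  λ = (15 ± √13)/2 = (15 ± 3.6056)/2 ≈ 9.3028 or 5.6972.
  Sorted: λ_1 = 9.3028,  λ_2 = 9,  λ_3 = 5.6972  (check: sum = 24 = tr ✓).

Step 4 — unit eigenvector for λ_1 ≈ 9.3028: v spans the null space of (Sigma - λ_1 I), whose rows are
  r_1 = (-0.3028, 0, 0),  r_2 = (0, -0.3028, -1),  r_3 = (0, -1, -3.3028).
  v is orthogonal to every row, so take v ∝ r_1 × r_2 = ((0)·(-1) - (0)·(-0.3028), (0)·(0) - (-0.3028)·(-1), (-0.3028)·(-0.3028) - (0)·(0)) ≈ (0, -0.3028, 0.0917).
  Rescale (multiply by -1 so the first nonzero entry is positive): u = (0, 0.3028, -0.0917).
  ||u|| = √((0)² + (0.3028)² + (-0.0917)²) = √(0.1001) ≈ 0.3163,  v_1 = u/||u|| ≈ (0, 0.9571, -0.2898) (||v_1|| = 1).

λ_1 = 9.3028,  λ_2 = 9,  λ_3 = 5.6972;  v_1 ≈ (0, 0.9571, -0.2898)


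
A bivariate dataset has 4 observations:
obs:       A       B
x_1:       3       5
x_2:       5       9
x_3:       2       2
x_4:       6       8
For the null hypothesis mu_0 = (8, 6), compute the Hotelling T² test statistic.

Step 1 — sample mean vector:
  mean(A) = (3 + 5 + 2 + 6) / 4 = 16/4 = 4
  mean(B) = (5 + 9 + 2 + 8) / 4 = 24/4 = 6
  x̄ = (4, 6),  deviation x̄ - mu_0 = (4, 6) - (8, 6) = (-4, 0).

Step 2 — sample covariance matrix, S[i,j] = (1/(n-1)) · Σ_k (x_{k,i} - mean_i) · (x_{k,j} - mean_j), divisor n-1 = 3:
  S[A,A] = ((-1)·(-1) + (1)·(1) + (-2)·(-2) + (2)·(2)) / 3 = 10/3 = 3.3333
  S[A,B] = ((-1)·(-1) + (1)·(3) + (-2)·(-4) + (2)·(2)) / 3 = 16/3 = 5.3333
  S[B,B] = ((-1)·(-1) + (3)·(3) + (-4)·(-4) + (2)·(2)) / 3 = 30/3 = 10
  S = [[3.3333, 5.3333],
 [5.3333, 10]].

Step 3 — invert S. det(S) = 3.3333·10 - (5.3333)² = 4.8889.
  S^{-1} = (1/det) · [[d, -b], [-b, a]] = [[2.0455, -1.0909],
 [-1.0909, 0.6818]].

Step 4 — quadratic form (x̄ - mu_0)^T · S^{-1} · (x̄ - mu_0):
  S^{-1} · (x̄ - mu_0) = (-8.1818, 4.3636),
  (x̄ - mu_0)^T · [...] = (-4)·(-8.1818) + (0)·(4.3636) = 32.7273.

Step 5 — scale by n: T² = 4 · 32.7273 = 130.9091.

T² ≈ 130.9091


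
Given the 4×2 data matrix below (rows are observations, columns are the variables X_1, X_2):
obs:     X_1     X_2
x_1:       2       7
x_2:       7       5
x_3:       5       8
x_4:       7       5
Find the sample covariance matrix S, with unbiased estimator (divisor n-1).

Step 1 — column means:
  mean(X_1) = (2 + 7 + 5 + 7) / 4 = 21/4 = 5.25
  mean(X_2) = (7 + 5 + 8 + 5) / 4 = 25/4 = 6.25

Step 2 — sample covariance S[i,j] = (1/(n-1)) · Σ_k (x_{k,i} - mean_i) · (x_{k,j} - mean_j), with n-1 = 3.
  S[X_1,X_1] = ((-3.25)·(-3.25) + (1.75)·(1.75) + (-0.25)·(-0.25) + (1.75)·(1.75)) / 3 = 16.75/3 = 5.5833
  S[X_1,X_2] = ((-3.25)·(0.75) + (1.75)·(-1.25) + (-0.25)·(1.75) + (1.75)·(-1.25)) / 3 = -7.25/3 = -2.4167
  S[X_2,X_2] = ((0.75)·(0.75) + (-1.25)·(-1.25) + (1.75)·(1.75) + (-1.25)·(-1.25)) / 3 = 6.75/3 = 2.25

S is symmetric (S[j,i] = S[i,j]). Assembling:

S = [[5.5833, -2.4167],
 [-2.4167, 2.25]]


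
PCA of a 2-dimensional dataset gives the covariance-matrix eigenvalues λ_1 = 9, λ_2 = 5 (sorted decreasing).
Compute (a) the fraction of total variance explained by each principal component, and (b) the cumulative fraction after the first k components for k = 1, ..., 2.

Step 1 — total variance = trace(Sigma) = Σ λ_i = 9 + 5 = 14.

Step 2 — fraction explained by component i = λ_i / Σ λ:
  PC1: 9/14 = 0.6429
  PC2: 5/14 = 0.3571

Step 3 — cumulative fraction after k components = (λ_1 + ... + λ_k) / Σ λ:
  k = 1: 9/14 = 0.6429
  k = 2: (9 + 5)/14 = 14/14 = 1

Summary (fraction, with percent):

explained: PC1 0.6429 (64.29%), PC2 0.3571 (35.71%);  cumulative: 0.6429, 1


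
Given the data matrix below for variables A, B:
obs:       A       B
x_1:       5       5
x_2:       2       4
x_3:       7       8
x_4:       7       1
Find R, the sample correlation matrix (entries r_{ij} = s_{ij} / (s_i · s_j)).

Step 1 — column means:
  mean(A) = (5 + 2 + 7 + 7) / 4 = 21/4 = 5.25
  mean(B) = (5 + 4 + 8 + 1) / 4 = 18/4 = 4.5

Step 2 — sample variances and covariances s[i,j] = (1/(n-1)) · Σ_k (x_{k,i} - mean_i) · (x_{k,j} - mean_j), with n-1 = 3:
  s[A,A] = ((-0.25)·(-0.25) + (-3.25)·(-3.25) + (1.75)·(1.75) + (1.75)·(1.75)) / 3 = 16.75/3 = 5.5833
  s[A,B] = ((-0.25)·(0.5) + (-3.25)·(-0.5) + (1.75)·(3.5) + (1.75)·(-3.5)) / 3 = 1.5/3 = 0.5
  s[B,B] = ((0.5)·(0.5) + (-0.5)·(-0.5) + (3.5)·(3.5) + (-3.5)·(-3.5)) / 3 = 25/3 = 8.3333
  Sample standard deviations s_i = √(s[i,i]):
  s(A) = √(5.5833) = 2.3629
  s(B) = √(8.3333) = 2.8868

Step 3 — r_{ij} = s_{ij} / (s_i · s_j):
  r[A,A] = 1 (diagonal).
  r[A,B] = 0.5 / (2.3629 · 2.8868) = 0.5 / 6.8211 = 0.0733
  r[B,B] = 1 (diagonal).

R is symmetric with unit diagonal. Assembling:

R = [[1, 0.0733],
 [0.0733, 1]]


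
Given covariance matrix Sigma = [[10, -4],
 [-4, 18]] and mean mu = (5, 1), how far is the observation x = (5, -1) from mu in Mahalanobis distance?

Step 1 — centre the observation: (x - mu) = (0, -2).

Step 2 — invert Sigma. det(Sigma) = 10·18 - (-4)² = 164.
  Sigma^{-1} = (1/det) · [[d, -b], [-b, a]] = [[0.1098, 0.0244],
 [0.0244, 0.061]].

Step 3 — form the quadratic (x - mu)^T · Sigma^{-1} · (x - mu):
  Sigma^{-1} · (x - mu) = (-0.0488, -0.122).
  (x - mu)^T · [Sigma^{-1} · (x - mu)] = (0)·(-0.0488) + (-2)·(-0.122) = 0.2439.

Step 4 — take square root: d = √(0.2439) ≈ 0.4939.

d(x, mu) = √(0.2439) ≈ 0.4939


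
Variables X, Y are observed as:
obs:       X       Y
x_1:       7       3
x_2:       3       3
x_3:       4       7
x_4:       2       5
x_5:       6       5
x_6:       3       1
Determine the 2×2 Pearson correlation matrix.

Step 1 — column means:
  mean(X) = (7 + 3 + 4 + 2 + 6 + 3) / 6 = 25/6 = 4.1667
  mean(Y) = (3 + 3 + 7 + 5 + 5 + 1) / 6 = 24/6 = 4

Step 2 — sample variances and covariances s[i,j] = (1/(n-1)) · Σ_k (x_{k,i} - mean_i) · (x_{k,j} - mean_j), with n-1 = 5:
  s[X,X] = ((2.8333)·(2.8333) + (-1.1667)·(-1.1667) + (-0.1667)·(-0.1667) + (-2.1667)·(-2.1667) + (1.8333)·(1.8333) + (-1.1667)·(-1.1667)) / 5 = 18.8333/5 = 3.7667
  s[X,Y] = ((2.8333)·(-1) + (-1.1667)·(-1) + (-0.1667)·(3) + (-2.1667)·(1) + (1.8333)·(1) + (-1.1667)·(-3)) / 5 = 1/5 = 0.2
  s[Y,Y] = ((-1)·(-1) + (-1)·(-1) + (3)·(3) + (1)·(1) + (1)·(1) + (-3)·(-3)) / 5 = 22/5 = 4.4
  Sample standard deviations s_i = √(s[i,i]):
  s(X) = √(3.7667) = 1.9408
  s(Y) = √(4.4) = 2.0976

Step 3 — r_{ij} = s_{ij} / (s_i · s_j):
  r[X,X] = 1 (diagonal).
  r[X,Y] = 0.2 / (1.9408 · 2.0976) = 0.2 / 4.071 = 0.0491
  r[Y,Y] = 1 (diagonal).

R is symmetric with unit diagonal. Assembling:

R = [[1, 0.0491],
 [0.0491, 1]]


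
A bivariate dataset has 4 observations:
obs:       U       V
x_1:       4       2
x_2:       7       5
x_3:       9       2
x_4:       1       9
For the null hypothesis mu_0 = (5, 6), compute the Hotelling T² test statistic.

Step 1 — sample mean vector:
  mean(U) = (4 + 7 + 9 + 1) / 4 = 21/4 = 5.25
  mean(V) = (2 + 5 + 2 + 9) / 4 = 18/4 = 4.5
  x̄ = (5.25, 4.5),  deviation x̄ - mu_0 = (5.25, 4.5) - (5, 6) = (0.25, -1.5).

Step 2 — sample covariance matrix, S[i,j] = (1/(n-1)) · Σ_k (x_{k,i} - mean_i) · (x_{k,j} - mean_j), divisor n-1 = 3:
  S[U,U] = ((-1.25)·(-1.25) + (1.75)·(1.75) + (3.75)·(3.75) + (-4.25)·(-4.25)) / 3 = 36.75/3 = 12.25
  S[U,V] = ((-1.25)·(-2.5) + (1.75)·(0.5) + (3.75)·(-2.5) + (-4.25)·(4.5)) / 3 = -24.5/3 = -8.1667
  S[V,V] = ((-2.5)·(-2.5) + (0.5)·(0.5) + (-2.5)·(-2.5) + (4.5)·(4.5)) / 3 = 33/3 = 11
  S = [[12.25, -8.1667],
 [-8.1667, 11]].

Step 3 — invert S. det(S) = 12.25·11 - (-8.1667)² = 68.0556.
  S^{-1} = (1/det) · [[d, -b], [-b, a]] = [[0.1616, 0.12],
 [0.12, 0.18]].

Step 4 — quadratic form (x̄ - mu_0)^T · S^{-1} · (x̄ - mu_0):
  S^{-1} · (x̄ - mu_0) = (-0.1396, -0.24),
  (x̄ - mu_0)^T · [...] = (0.25)·(-0.1396) + (-1.5)·(-0.24) = 0.3251.

Step 5 — scale by n: T² = 4 · 0.3251 = 1.3004.

T² ≈ 1.3004


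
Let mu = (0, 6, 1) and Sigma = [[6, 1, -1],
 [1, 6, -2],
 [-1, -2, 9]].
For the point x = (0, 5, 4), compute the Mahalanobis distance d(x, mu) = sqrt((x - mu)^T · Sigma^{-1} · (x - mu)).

Step 1 — centre the observation: (x - mu) = (0, -1, 3).

Step 2 — invert Sigma (cofactor / det for 3×3, or solve directly):
  Sigma^{-1} = [[0.173, -0.0242, 0.0138],
 [-0.0242, 0.1834, 0.0381],
 [0.0138, 0.0381, 0.1211]].

Step 3 — form the quadratic (x - mu)^T · Sigma^{-1} · (x - mu):
  Sigma^{-1} · (x - mu) = (0.0657, -0.0692, 0.3253).
  (x - mu)^T · [Sigma^{-1} · (x - mu)] = (0)·(0.0657) + (-1)·(-0.0692) + (3)·(0.3253) = 1.045.

Step 4 — take square root: d = √(1.045) ≈ 1.0222.

d(x, mu) = √(1.045) ≈ 1.0222


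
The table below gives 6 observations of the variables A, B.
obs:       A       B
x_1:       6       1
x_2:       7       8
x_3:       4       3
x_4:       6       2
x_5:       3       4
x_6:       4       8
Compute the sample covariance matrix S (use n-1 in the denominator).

Step 1 — column means:
  mean(A) = (6 + 7 + 4 + 6 + 3 + 4) / 6 = 30/6 = 5
  mean(B) = (1 + 8 + 3 + 2 + 4 + 8) / 6 = 26/6 = 4.3333

Step 2 — sample covariance S[i,j] = (1/(n-1)) · Σ_k (x_{k,i} - mean_i) · (x_{k,j} - mean_j), with n-1 = 5.
  S[A,A] = ((1)·(1) + (2)·(2) + (-1)·(-1) + (1)·(1) + (-2)·(-2) + (-1)·(-1)) / 5 = 12/5 = 2.4
  S[A,B] = ((1)·(-3.3333) + (2)·(3.6667) + (-1)·(-1.3333) + (1)·(-2.3333) + (-2)·(-0.3333) + (-1)·(3.6667)) / 5 = 0/5 = 0
  S[B,B] = ((-3.3333)·(-3.3333) + (3.6667)·(3.6667) + (-1.3333)·(-1.3333) + (-2.3333)·(-2.3333) + (-0.3333)·(-0.3333) + (3.6667)·(3.6667)) / 5 = 45.3333/5 = 9.0667

S is symmetric (S[j,i] = S[i,j]). Assembling:

S = [[2.4, 0],
 [0, 9.0667]]


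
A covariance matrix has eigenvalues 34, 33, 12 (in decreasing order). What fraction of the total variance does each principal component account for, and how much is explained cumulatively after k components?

Step 1 — total variance = trace(Sigma) = Σ λ_i = 34 + 33 + 12 = 79.

Step 2 — fraction explained by component i = λ_i / Σ λ:
  PC1: 34/79 = 0.4304
  PC2: 33/79 = 0.4177
  PC3: 12/79 = 0.1519

Step 3 — cumulative fraction after k components = (λ_1 + ... + λ_k) / Σ λ:
  k = 1: 34/79 = 0.4304
  k = 2: (34 + 33)/79 = 67/79 = 0.8481
  k = 3: (34 + 33 + 12)/79 = 79/79 = 1

Summary (fraction, with percent):

explained: PC1 0.4304 (43.04%), PC2 0.4177 (41.77%), PC3 0.1519 (15.19%);  cumulative: 0.4304, 0.8481, 1


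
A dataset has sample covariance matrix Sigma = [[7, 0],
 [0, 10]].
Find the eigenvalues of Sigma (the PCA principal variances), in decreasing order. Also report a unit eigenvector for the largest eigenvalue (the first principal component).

Step 1 — characteristic polynomial of 2×2 Sigma:
  det(Sigma - λI) = λ² - trace · λ + det = 0.
  trace = 7 + 10 = 17, det = 7·10 - (0)² = 70.
Step 2 — discriminant:
  Δ = trace² - 4·det = 289 - 280 = 9.
Step 3 — eigenvalues:
  λ = (trace ± √Δ)/2 = (17 ± 3)/2,
  λ_1 = 10,  λ_2 = 7.

Step 4 — unit eigenvector for λ_1: Sigma is diagonal, so its eigenvectors are the coordinate axes. λ_1 = 10 is the diagonal entry on the second coordinate axis, hence
  v_1 = (0, 1) (||v_1|| = 1).

λ_1 = 10,  λ_2 = 7;  v_1 ≈ (0, 1)


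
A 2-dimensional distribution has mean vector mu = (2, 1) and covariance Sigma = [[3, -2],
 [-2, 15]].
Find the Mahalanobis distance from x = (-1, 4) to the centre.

Step 1 — centre the observation: (x - mu) = (-3, 3).

Step 2 — invert Sigma. det(Sigma) = 3·15 - (-2)² = 41.
  Sigma^{-1} = (1/det) · [[d, -b], [-b, a]] = [[0.3659, 0.0488],
 [0.0488, 0.0732]].

Step 3 — form the quadratic (x - mu)^T · Sigma^{-1} · (x - mu):
  Sigma^{-1} · (x - mu) = (-0.9512, 0.0732).
  (x - mu)^T · [Sigma^{-1} · (x - mu)] = (-3)·(-0.9512) + (3)·(0.0732) = 3.0732.

Step 4 — take square root: d = √(3.0732) ≈ 1.753.

d(x, mu) = √(3.0732) ≈ 1.753


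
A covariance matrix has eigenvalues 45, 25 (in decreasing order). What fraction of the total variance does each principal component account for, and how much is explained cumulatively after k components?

Step 1 — total variance = trace(Sigma) = Σ λ_i = 45 + 25 = 70.

Step 2 — fraction explained by component i = λ_i / Σ λ:
  PC1: 45/70 = 0.6429
  PC2: 25/70 = 0.3571

Step 3 — cumulative fraction after k components = (λ_1 + ... + λ_k) / Σ λ:
  k = 1: 45/70 = 0.6429
  k = 2: (45 + 25)/70 = 70/70 = 1

Summary (fraction, with percent):

explained: PC1 0.6429 (64.29%), PC2 0.3571 (35.71%);  cumulative: 0.6429, 1


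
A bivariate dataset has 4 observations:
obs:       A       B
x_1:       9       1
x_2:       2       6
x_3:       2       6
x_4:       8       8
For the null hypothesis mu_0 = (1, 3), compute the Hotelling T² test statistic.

Step 1 — sample mean vector:
  mean(A) = (9 + 2 + 2 + 8) / 4 = 21/4 = 5.25
  mean(B) = (1 + 6 + 6 + 8) / 4 = 21/4 = 5.25
  x̄ = (5.25, 5.25),  deviation x̄ - mu_0 = (5.25, 5.25) - (1, 3) = (4.25, 2.25).

Step 2 — sample covariance matrix, S[i,j] = (1/(n-1)) · Σ_k (x_{k,i} - mean_i) · (x_{k,j} - mean_j), divisor n-1 = 3:
  S[A,A] = ((3.75)·(3.75) + (-3.25)·(-3.25) + (-3.25)·(-3.25) + (2.75)·(2.75)) / 3 = 42.75/3 = 14.25
  S[A,B] = ((3.75)·(-4.25) + (-3.25)·(0.75) + (-3.25)·(0.75) + (2.75)·(2.75)) / 3 = -13.25/3 = -4.4167
  S[B,B] = ((-4.25)·(-4.25) + (0.75)·(0.75) + (0.75)·(0.75) + (2.75)·(2.75)) / 3 = 26.75/3 = 8.9167
  S = [[14.25, -4.4167],
 [-4.4167, 8.9167]].

Step 3 — invert S. det(S) = 14.25·8.9167 - (-4.4167)² = 107.5556.
  S^{-1} = (1/det) · [[d, -b], [-b, a]] = [[0.0829, 0.0411],
 [0.0411, 0.1325]].

Step 4 — quadratic form (x̄ - mu_0)^T · S^{-1} · (x̄ - mu_0):
  S^{-1} · (x̄ - mu_0) = (0.4447, 0.4726),
  (x̄ - mu_0)^T · [...] = (4.25)·(0.4447) + (2.25)·(0.4726) = 2.9535.

Step 5 — scale by n: T² = 4 · 2.9535 = 11.814.

T² ≈ 11.814


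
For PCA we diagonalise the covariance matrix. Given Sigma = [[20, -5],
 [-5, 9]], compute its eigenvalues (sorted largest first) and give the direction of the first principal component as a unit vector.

Step 1 — characteristic polynomial of 2×2 Sigma:
  det(Sigma - λI) = λ² - trace · λ + det = 0.
  trace = 20 + 9 = 29, det = 20·9 - (-5)² = 155.
Step 2 — discriminant:
  Δ = trace² - 4·det = 841 - 620 = 221.
Step 3 — eigenvalues:
  λ = (trace ± √Δ)/2 = (29 ± 14.8661)/2,
  λ_1 = 21.933,  λ_2 = 7.067.

Step 4 — unit eigenvector for λ_1: solve (Sigma - λ_1 I)v = 0. First row:
  (20 - 21.933)·v_x + (-5)·v_y = 0, i.e. (-1.933)·v_x + (-5)·v_y = 0,
  so v ∝ (b, λ_1 - a) = (-5, 1.933); multiply by -1 so the first entry is positive: u = (5, -1.933).
  ||u|| = √((5)² + (-1.933)²) = √(28.7366) ≈ 5.3607,
  v_1 = u/||u|| ≈ (0.9327, -0.3606) (||v_1|| = 1).

λ_1 = 21.933,  λ_2 = 7.067;  v_1 ≈ (0.9327, -0.3606)


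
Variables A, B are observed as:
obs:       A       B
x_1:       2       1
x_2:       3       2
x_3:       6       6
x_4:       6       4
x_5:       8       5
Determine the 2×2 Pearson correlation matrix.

Step 1 — column means:
  mean(A) = (2 + 3 + 6 + 6 + 8) / 5 = 25/5 = 5
  mean(B) = (1 + 2 + 6 + 4 + 5) / 5 = 18/5 = 3.6

Step 2 — sample variances and covariances s[i,j] = (1/(n-1)) · Σ_k (x_{k,i} - mean_i) · (x_{k,j} - mean_j), with n-1 = 4:
  s[A,A] = ((-3)·(-3) + (-2)·(-2) + (1)·(1) + (1)·(1) + (3)·(3)) / 4 = 24/4 = 6
  s[A,B] = ((-3)·(-2.6) + (-2)·(-1.6) + (1)·(2.4) + (1)·(0.4) + (3)·(1.4)) / 4 = 18/4 = 4.5
  s[B,B] = ((-2.6)·(-2.6) + (-1.6)·(-1.6) + (2.4)·(2.4) + (0.4)·(0.4) + (1.4)·(1.4)) / 4 = 17.2/4 = 4.3
  Sample standard deviations s_i = √(s[i,i]):
  s(A) = √(6) = 2.4495
  s(B) = √(4.3) = 2.0736

Step 3 — r_{ij} = s_{ij} / (s_i · s_j):
  r[A,A] = 1 (diagonal).
  r[A,B] = 4.5 / (2.4495 · 2.0736) = 4.5 / 5.0794 = 0.8859
  r[B,B] = 1 (diagonal).

R is symmetric with unit diagonal. Assembling:

R = [[1, 0.8859],
 [0.8859, 1]]


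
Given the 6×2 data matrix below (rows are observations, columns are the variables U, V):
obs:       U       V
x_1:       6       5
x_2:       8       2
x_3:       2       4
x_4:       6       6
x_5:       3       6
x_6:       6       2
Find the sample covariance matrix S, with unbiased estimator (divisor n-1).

Step 1 — column means:
  mean(U) = (6 + 8 + 2 + 6 + 3 + 6) / 6 = 31/6 = 5.1667
  mean(V) = (5 + 2 + 4 + 6 + 6 + 2) / 6 = 25/6 = 4.1667

Step 2 — sample covariance S[i,j] = (1/(n-1)) · Σ_k (x_{k,i} - mean_i) · (x_{k,j} - mean_j), with n-1 = 5.
  S[U,U] = ((0.8333)·(0.8333) + (2.8333)·(2.8333) + (-3.1667)·(-3.1667) + (0.8333)·(0.8333) + (-2.1667)·(-2.1667) + (0.8333)·(0.8333)) / 5 = 24.8333/5 = 4.9667
  S[U,V] = ((0.8333)·(0.8333) + (2.8333)·(-2.1667) + (-3.1667)·(-0.1667) + (0.8333)·(1.8333) + (-2.1667)·(1.8333) + (0.8333)·(-2.1667)) / 5 = -9.1667/5 = -1.8333
  S[V,V] = ((0.8333)·(0.8333) + (-2.1667)·(-2.1667) + (-0.1667)·(-0.1667) + (1.8333)·(1.8333) + (1.8333)·(1.8333) + (-2.1667)·(-2.1667)) / 5 = 16.8333/5 = 3.3667

S is symmetric (S[j,i] = S[i,j]). Assembling:

S = [[4.9667, -1.8333],
 [-1.8333, 3.3667]]


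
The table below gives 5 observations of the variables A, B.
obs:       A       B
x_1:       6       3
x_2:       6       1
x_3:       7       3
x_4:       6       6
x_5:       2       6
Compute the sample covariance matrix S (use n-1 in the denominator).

Step 1 — column means:
  mean(A) = (6 + 6 + 7 + 6 + 2) / 5 = 27/5 = 5.4
  mean(B) = (3 + 1 + 3 + 6 + 6) / 5 = 19/5 = 3.8

Step 2 — sample covariance S[i,j] = (1/(n-1)) · Σ_k (x_{k,i} - mean_i) · (x_{k,j} - mean_j), with n-1 = 4.
  S[A,A] = ((0.6)·(0.6) + (0.6)·(0.6) + (1.6)·(1.6) + (0.6)·(0.6) + (-3.4)·(-3.4)) / 4 = 15.2/4 = 3.8
  S[A,B] = ((0.6)·(-0.8) + (0.6)·(-2.8) + (1.6)·(-0.8) + (0.6)·(2.2) + (-3.4)·(2.2)) / 4 = -9.6/4 = -2.4
  S[B,B] = ((-0.8)·(-0.8) + (-2.8)·(-2.8) + (-0.8)·(-0.8) + (2.2)·(2.2) + (2.2)·(2.2)) / 4 = 18.8/4 = 4.7

S is symmetric (S[j,i] = S[i,j]). Assembling:

S = [[3.8, -2.4],
 [-2.4, 4.7]]


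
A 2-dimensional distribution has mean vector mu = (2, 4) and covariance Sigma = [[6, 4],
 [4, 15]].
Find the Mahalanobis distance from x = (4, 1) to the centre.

Step 1 — centre the observation: (x - mu) = (2, -3).

Step 2 — invert Sigma. det(Sigma) = 6·15 - (4)² = 74.
  Sigma^{-1} = (1/det) · [[d, -b], [-b, a]] = [[0.2027, -0.0541],
 [-0.0541, 0.0811]].

Step 3 — form the quadratic (x - mu)^T · Sigma^{-1} · (x - mu):
  Sigma^{-1} · (x - mu) = (0.5676, -0.3514).
  (x - mu)^T · [Sigma^{-1} · (x - mu)] = (2)·(0.5676) + (-3)·(-0.3514) = 2.1892.

Step 4 — take square root: d = √(2.1892) ≈ 1.4796.

d(x, mu) = √(2.1892) ≈ 1.4796
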